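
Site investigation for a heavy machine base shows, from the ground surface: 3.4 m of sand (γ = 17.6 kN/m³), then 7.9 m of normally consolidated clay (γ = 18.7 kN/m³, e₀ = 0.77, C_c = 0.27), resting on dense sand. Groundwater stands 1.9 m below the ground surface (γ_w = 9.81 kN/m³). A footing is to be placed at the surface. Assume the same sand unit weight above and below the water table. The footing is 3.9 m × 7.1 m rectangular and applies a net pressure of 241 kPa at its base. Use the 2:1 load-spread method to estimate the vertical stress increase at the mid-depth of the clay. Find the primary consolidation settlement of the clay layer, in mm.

Mid-depth of clay below the ground surface: z = 3.4 + 7.9/2 = 7.35 m.
Total vertical stress at mid-clay: σ_v = 17.6×3.4 + 18.7×3.95 = 133.7 kPa.
Pore pressure: u = 9.81×(7.35 − 1.9) = 53.465 kPa.
Initial effective stress: σ'_0 = σ_v − u = 133.7 − 53.465 = 80.235 kPa.
Stress increase at mid-clay by the 2:1 spreading method:
Δσ = qBL/((B+z)(L+z)) = 241×3.9×7.1/((3.9+7.35)(7.1+7.35)) = 41.051 kPa
Final effective stress: σ'_f = σ'_0 + Δσ = 80.235 + 41.051 = 121.29 kPa.
Normally consolidated clay, so the full stress increment lies on the virgin compression line:
S_c = C_c·H/(1+e₀)·log₁₀(σ'_f/σ'_0) = 0.27×7.9/(1+0.77)×log₁₀(121.29/80.235)
    = 1.2051 × 0.17946 = 0.2163 m

S_c ≈ 216 mm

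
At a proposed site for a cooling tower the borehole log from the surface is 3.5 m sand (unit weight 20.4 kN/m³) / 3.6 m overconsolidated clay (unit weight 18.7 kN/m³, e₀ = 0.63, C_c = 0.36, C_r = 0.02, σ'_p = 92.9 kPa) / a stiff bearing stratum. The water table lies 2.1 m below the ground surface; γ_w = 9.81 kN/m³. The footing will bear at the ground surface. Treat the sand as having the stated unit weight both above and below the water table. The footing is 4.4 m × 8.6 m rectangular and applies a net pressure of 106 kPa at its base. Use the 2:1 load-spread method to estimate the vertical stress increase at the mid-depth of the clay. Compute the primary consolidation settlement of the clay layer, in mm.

S_c ≈ 41.5 mm

Mid-depth of clay below the ground surface: z = 3.5 + 3.6/2 = 5.3 m.
Total vertical stress at mid-clay: σ_v = 20.4×3.5 + 18.7×1.8 = 105.06 kPa.
Pore pressure: u = 9.81×(5.3 − 2.1) = 31.392 kPa.
Initial effective stress: σ'_0 = σ_v − u = 105.06 − 31.392 = 73.668 kPa.
Stress increase at mid-clay by the 2:1 spreading method:
Δσ = qBL/((B+z)(L+z)) = 106×4.4×8.6/((4.4+5.3)(8.6+5.3)) = 29.749 kPa
Final effective stress: σ'_f = 73.668 + 29.749 = 103.42 kPa.
σ'_f = 103.42 > σ'_p = 92.9 kPa, so the stress path crosses the preconsolidation pressure — recompression up to σ'_p, then virgin compression beyond:
S_c = H/(1+e₀)·[C_r·log₁₀(σ'_p/σ'_0) + C_c·log₁₀(σ'_f/σ'_p)]
    = 3.6/1.63 × [0.02×log₁₀(92.9/73.668) + 0.36×log₁₀(103.42/92.9)]
    = 2.2086 × [0.0020147 + 0.016772] = 0.04149 m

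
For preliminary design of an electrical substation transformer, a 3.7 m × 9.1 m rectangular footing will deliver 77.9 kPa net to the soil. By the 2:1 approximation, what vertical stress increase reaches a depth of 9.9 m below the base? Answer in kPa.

Δσ_z ≈ 10.2 kPa

By the 2:1 method the load spreads at 1 horizontal : 2 vertical, so at depth z the loaded area has grown by z in each plan dimension:
Δσ = qBL/((B+z)(L+z)) = 77.9×3.7×9.1/((3.7+9.9)(9.1+9.9)) = 10.151 kPa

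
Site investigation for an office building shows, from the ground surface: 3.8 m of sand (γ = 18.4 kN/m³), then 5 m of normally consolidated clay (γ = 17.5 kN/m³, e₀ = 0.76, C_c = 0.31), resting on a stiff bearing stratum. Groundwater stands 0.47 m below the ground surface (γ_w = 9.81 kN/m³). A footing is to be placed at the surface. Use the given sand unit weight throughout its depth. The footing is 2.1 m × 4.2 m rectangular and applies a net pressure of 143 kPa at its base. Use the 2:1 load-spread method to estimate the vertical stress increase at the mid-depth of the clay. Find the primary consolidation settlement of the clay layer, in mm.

S_c ≈ 86.3 mm

Mid-depth of clay below the ground surface: z = 3.8 + 5/2 = 6.3 m.
Total vertical stress at mid-clay: σ_v = 18.4×3.8 + 17.5×2.5 = 113.67 kPa.
Pore pressure: u = 9.81×(6.3 − 0.47) = 57.192 kPa.
Initial effective stress: σ'_0 = σ_v − u = 113.67 − 57.192 = 56.478 kPa.
Stress increase at mid-clay by the 2:1 spreading method:
Δσ = qBL/((B+z)(L+z)) = 143×2.1×4.2/((2.1+6.3)(4.2+6.3)) = 14.3 kPa
Final effective stress: σ'_f = σ'_0 + Δσ = 56.478 + 14.3 = 70.778 kPa.
Normally consolidated clay, so the full stress increment lies on the virgin compression line:
S_c = C_c·H/(1+e₀)·log₁₀(σ'_f/σ'_0) = 0.31×5/(1+0.76)×log₁₀(70.778/56.478)
    = 0.88068 × 0.098019 = 0.08632 m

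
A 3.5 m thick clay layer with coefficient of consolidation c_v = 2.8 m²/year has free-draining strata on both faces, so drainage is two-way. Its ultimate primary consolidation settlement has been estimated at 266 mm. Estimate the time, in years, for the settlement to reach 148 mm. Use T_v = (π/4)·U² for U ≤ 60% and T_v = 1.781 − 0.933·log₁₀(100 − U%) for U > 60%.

t ≈ 0.266 years

Drainage path length: H_d = H/2 = 1.75 m (double drainage).
U = S(t)/S_ult = 148/266 = 0.5564.
U ≤ 60%: T_v = (π/4)·U² = (π/4)×0.55639² = 0.24314.
t = T_v·H_d²/c_v = 0.24314×1.75²/2.8 = 0.2659 years.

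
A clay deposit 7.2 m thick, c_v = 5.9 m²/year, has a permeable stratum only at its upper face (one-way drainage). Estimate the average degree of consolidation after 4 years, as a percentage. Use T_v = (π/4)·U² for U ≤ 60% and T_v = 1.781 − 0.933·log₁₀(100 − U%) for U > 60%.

U ≈ 73.6 %

Drainage path length: H_d = H = 7.2 m (single drainage).
T_v = c_v·t/H_d² = 5.9×4/7.2² = 0.45525.
T_v = 0.45525 corresponds to the U > 60% branch:
U = 1 − 10^((1.781 − T_v)/0.933)/100 = 0.7364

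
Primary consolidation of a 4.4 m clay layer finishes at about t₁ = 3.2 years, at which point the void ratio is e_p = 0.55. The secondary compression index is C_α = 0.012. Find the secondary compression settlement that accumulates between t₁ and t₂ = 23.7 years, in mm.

Secondary compression: S_s = C_α·H/(1+e_p)·log₁₀(t₂/t₁)
S_s = 0.012×4.4/(1+0.55)×log₁₀(23.7/3.2)
    = 0.03406 × 0.8696 = 0.02962 m

S_s ≈ 29.6 mm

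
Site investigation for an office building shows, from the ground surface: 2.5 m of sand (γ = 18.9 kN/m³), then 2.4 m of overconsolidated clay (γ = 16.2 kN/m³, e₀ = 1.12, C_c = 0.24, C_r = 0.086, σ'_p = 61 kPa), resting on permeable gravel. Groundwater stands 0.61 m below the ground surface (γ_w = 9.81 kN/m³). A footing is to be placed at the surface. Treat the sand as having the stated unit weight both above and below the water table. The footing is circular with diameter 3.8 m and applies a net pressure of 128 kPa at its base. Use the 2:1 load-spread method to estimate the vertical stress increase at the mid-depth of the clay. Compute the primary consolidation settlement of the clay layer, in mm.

Mid-depth of clay below the ground surface: z = 2.5 + 2.4/2 = 3.7 m.
Total vertical stress at mid-clay: σ_v = 18.9×2.5 + 16.2×1.2 = 66.69 kPa.
Pore pressure: u = 9.81×(3.7 − 0.61) = 30.313 kPa.
Initial effective stress: σ'_0 = σ_v − u = 66.69 − 30.313 = 36.377 kPa.
Stress increase at mid-clay by the 2:1 spreading method:
Δσ ≈ qD²/(D+z)² = 128×3.8²/(3.8+3.7)² = 32.859 kPa
Final effective stress: σ'_f = 36.377 + 32.859 = 69.236 kPa.
σ'_f = 69.236 > σ'_p = 61 kPa, so the stress path crosses the preconsolidation pressure — recompression up to σ'_p, then virgin compression beyond:
S_c = H/(1+e₀)·[C_r·log₁₀(σ'_p/σ'_0) + C_c·log₁₀(σ'_f/σ'_p)]
    = 2.4/2.12 × [0.086×log₁₀(61/36.377) + 0.24×log₁₀(69.236/61)]
    = 1.1321 × [0.019307 + 0.013201] = 0.0368 m

S_c ≈ 36.8 mm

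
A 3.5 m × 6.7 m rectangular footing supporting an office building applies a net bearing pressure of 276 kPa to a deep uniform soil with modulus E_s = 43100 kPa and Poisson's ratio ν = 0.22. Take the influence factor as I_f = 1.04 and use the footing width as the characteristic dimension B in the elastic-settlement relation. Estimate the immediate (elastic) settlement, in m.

S_e ≈ 0.0222 m

Immediate (elastic) settlement: S_e = q·B·(1−ν²)/E_s · I_f.
S_e = 276 × 3.5 × (1 − 0.22²) / 43100 × 1.04
    = 276 × 3.5 × 0.9516 / 43100 × 1.04
    = 0.02218 m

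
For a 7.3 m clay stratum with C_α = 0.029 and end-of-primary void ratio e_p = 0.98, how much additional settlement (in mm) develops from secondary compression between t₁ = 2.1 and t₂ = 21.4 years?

Secondary compression: S_s = C_α·H/(1+e_p)·log₁₀(t₂/t₁)
S_s = 0.029×7.3/(1+0.98)×log₁₀(21.4/2.1)
    = 0.1069 × 1.008 = 0.1078 m

S_s ≈ 108 mm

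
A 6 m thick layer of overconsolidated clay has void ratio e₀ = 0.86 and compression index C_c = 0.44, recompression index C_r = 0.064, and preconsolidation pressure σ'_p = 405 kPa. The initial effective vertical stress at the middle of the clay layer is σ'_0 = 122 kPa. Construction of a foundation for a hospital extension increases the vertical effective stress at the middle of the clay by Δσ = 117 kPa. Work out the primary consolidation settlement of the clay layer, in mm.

S_c ≈ 60.3 mm

Final effective stress: σ'_f = 122 + 117 = 239 kPa.
σ'_f = 239 ≤ σ'_p = 405 kPa, so the clay remains overconsolidated and only the recompression index applies:
S_c = C_r·H/(1+e₀)·log₁₀(σ'_f/σ'_0) = 0.064×6/1.86×log₁₀(239/122)
    = 0.20645 × 0.29204 = 0.06029 m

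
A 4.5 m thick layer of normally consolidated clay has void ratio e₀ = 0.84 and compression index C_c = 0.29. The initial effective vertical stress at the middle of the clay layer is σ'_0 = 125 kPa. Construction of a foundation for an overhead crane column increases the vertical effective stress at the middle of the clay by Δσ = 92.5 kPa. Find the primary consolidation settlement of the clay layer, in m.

S_c ≈ 0.171 m

Final effective stress: σ'_f = σ'_0 + Δσ = 125 + 92.5 = 217.5 kPa.
Normally consolidated clay, so the full stress increment lies on the virgin compression line:
S_c = C_c·H/(1+e₀)·log₁₀(σ'_f/σ'_0) = 0.29×4.5/(1+0.84)×log₁₀(217.5/125)
    = 0.70924 × 0.24055 = 0.1706 m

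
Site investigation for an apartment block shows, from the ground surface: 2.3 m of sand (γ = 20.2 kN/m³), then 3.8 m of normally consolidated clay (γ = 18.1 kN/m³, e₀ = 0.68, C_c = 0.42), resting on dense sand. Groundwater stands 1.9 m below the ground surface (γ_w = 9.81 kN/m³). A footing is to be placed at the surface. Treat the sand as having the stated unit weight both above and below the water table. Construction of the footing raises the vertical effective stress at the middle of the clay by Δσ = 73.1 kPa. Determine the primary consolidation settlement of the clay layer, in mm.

S_c ≈ 335 mm

Mid-depth of clay below the ground surface: z = 2.3 + 3.8/2 = 4.2 m.
Total vertical stress at mid-clay: σ_v = 20.2×2.3 + 18.1×1.9 = 80.85 kPa.
Pore pressure: u = 9.81×(4.2 − 1.9) = 22.563 kPa.
Initial effective stress: σ'_0 = σ_v − u = 80.85 − 22.563 = 58.287 kPa.
Final effective stress: σ'_f = σ'_0 + Δσ = 58.287 + 73.1 = 131.39 kPa.
Normally consolidated clay, so the full stress increment lies on the virgin compression line:
S_c = C_c·H/(1+e₀)·log₁₀(σ'_f/σ'_0) = 0.42×3.8/(1+0.68)×log₁₀(131.39/58.287)
    = 0.95 × 0.35299 = 0.3353 m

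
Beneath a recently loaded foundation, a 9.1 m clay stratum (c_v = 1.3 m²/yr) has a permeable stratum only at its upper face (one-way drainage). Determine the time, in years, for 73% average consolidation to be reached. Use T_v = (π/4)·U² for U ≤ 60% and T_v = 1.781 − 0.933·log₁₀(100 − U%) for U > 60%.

t ≈ 28.4 years

Drainage path length: H_d = H = 9.1 m (single drainage).
U > 60%: T_v = 1.781 − 0.933·log₁₀(100 − 73) = 0.44554.
t = T_v·H_d²/c_v = 0.44554×9.1²/1.3 = 28.38 years.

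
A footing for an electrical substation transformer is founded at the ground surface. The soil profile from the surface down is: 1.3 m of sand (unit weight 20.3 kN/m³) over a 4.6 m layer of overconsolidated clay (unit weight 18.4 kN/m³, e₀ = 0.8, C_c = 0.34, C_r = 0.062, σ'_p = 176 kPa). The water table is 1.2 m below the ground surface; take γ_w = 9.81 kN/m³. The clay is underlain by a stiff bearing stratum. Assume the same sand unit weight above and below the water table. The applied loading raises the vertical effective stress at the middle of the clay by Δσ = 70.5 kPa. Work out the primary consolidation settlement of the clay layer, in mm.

S_c ≈ 64.7 mm

Mid-depth of clay below the ground surface: z = 1.3 + 4.6/2 = 3.6 m.
Total vertical stress at mid-clay: σ_v = 20.3×1.3 + 18.4×2.3 = 68.71 kPa.
Pore pressure: u = 9.81×(3.6 − 1.2) = 23.544 kPa.
Initial effective stress: σ'_0 = σ_v − u = 68.71 − 23.544 = 45.166 kPa.
Final effective stress: σ'_f = 45.166 + 70.5 = 115.67 kPa.
σ'_f = 115.67 ≤ σ'_p = 176 kPa, so the clay remains overconsolidated and only the recompression index applies:
S_c = C_r·H/(1+e₀)·log₁₀(σ'_f/σ'_0) = 0.062×4.6/1.8×log₁₀(115.67/45.166)
    = 0.15845 × 0.40841 = 0.06471 m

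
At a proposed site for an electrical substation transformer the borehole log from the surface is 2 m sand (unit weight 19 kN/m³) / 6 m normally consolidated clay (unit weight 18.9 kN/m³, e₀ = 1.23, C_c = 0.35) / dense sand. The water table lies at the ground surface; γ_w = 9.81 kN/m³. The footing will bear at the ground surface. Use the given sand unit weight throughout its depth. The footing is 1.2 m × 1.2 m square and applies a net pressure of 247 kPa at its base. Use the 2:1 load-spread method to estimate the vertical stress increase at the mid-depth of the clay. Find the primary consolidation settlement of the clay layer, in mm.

S_c ≈ 75.5 mm

Mid-depth of clay below the ground surface: z = 2 + 6/2 = 5 m.
Total vertical stress at mid-clay: σ_v = 19×2 + 18.9×3 = 94.7 kPa.
Pore pressure: u = 9.81×(5 − 0) = 49.05 kPa.
Initial effective stress: σ'_0 = σ_v − u = 94.7 − 49.05 = 45.65 kPa.
Stress increase at mid-clay by the 2:1 spreading method:
Δσ = qBL/((B+z)(L+z)) = 247×1.2×1.2/((1.2+5)(1.2+5)) = 9.2529 kPa
Final effective stress: σ'_f = σ'_0 + Δσ = 45.65 + 9.2529 = 54.903 kPa.
Normally consolidated clay, so the full stress increment lies on the virgin compression line:
S_c = C_c·H/(1+e₀)·log₁₀(σ'_f/σ'_0) = 0.35×6/(1+1.23)×log₁₀(54.903/45.65)
    = 0.9417 × 0.080155 = 0.07548 m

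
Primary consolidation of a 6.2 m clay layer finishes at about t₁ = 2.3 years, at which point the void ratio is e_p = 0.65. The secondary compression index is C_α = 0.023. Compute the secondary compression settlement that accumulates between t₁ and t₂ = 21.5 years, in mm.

S_s ≈ 83.9 mm

Secondary compression: S_s = C_α·H/(1+e_p)·log₁₀(t₂/t₁)
S_s = 0.023×6.2/(1+0.65)×log₁₀(21.5/2.3)
    = 0.08642 × 0.9707 = 0.08389 m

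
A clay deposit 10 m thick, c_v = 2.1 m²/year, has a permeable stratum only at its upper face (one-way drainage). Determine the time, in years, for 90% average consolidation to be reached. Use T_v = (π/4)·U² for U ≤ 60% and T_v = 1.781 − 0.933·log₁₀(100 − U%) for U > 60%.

t ≈ 40.4 years

Drainage path length: H_d = H = 10 m (single drainage).
U > 60%: T_v = 1.781 − 0.933·log₁₀(100 − 90) = 0.848.
t = T_v·H_d²/c_v = 0.848×10²/2.1 = 40.38 years.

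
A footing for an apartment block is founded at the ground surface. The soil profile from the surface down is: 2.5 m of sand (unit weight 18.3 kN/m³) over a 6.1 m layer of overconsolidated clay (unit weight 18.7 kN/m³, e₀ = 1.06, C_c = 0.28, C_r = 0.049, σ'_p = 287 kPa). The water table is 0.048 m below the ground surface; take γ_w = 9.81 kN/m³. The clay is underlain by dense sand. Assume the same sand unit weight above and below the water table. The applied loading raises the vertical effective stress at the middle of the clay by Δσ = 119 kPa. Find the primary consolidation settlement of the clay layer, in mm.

Mid-depth of clay below the ground surface: z = 2.5 + 6.1/2 = 5.55 m.
Total vertical stress at mid-clay: σ_v = 18.3×2.5 + 18.7×3.05 = 102.78 kPa.
Pore pressure: u = 9.81×(5.55 − 0.048) = 53.975 kPa.
Initial effective stress: σ'_0 = σ_v − u = 102.78 − 53.975 = 48.805 kPa.
Final effective stress: σ'_f = 48.805 + 119 = 167.81 kPa.
σ'_f = 167.81 ≤ σ'_p = 287 kPa, so the clay remains overconsolidated and only the recompression index applies:
S_c = C_r·H/(1+e₀)·log₁₀(σ'_f/σ'_0) = 0.049×6.1/2.06×log₁₀(167.81/48.805)
    = 0.1451 × 0.53635 = 0.07782 m

S_c ≈ 77.8 mm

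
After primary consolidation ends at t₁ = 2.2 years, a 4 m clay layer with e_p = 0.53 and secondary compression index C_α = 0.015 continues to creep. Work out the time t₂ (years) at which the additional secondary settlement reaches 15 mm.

S_s = C_α·H/(1+e_p)·log₁₀(t₂/t₁) ⇒ log₁₀(t₂/t₁) = S_s·(1+e_p)/(C_α·H).
log₁₀(t₂/t₁) = 0.015 × (1+0.53) / (0.015×4) = 0.3825
t₂ = t₁ × 10^0.3825 = 2.2 × 2.413 = 5.308 years

t₂ ≈ 5.31 years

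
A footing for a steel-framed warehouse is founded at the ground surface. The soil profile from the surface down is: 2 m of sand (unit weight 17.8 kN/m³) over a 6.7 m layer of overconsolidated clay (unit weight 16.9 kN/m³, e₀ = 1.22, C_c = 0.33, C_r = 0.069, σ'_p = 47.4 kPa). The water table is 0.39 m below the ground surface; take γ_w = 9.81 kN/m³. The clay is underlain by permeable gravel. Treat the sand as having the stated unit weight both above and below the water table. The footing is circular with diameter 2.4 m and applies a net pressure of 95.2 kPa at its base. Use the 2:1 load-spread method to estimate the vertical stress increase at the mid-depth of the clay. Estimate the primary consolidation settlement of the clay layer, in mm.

S_c ≈ 53.4 mm

Mid-depth of clay below the ground surface: z = 2 + 6.7/2 = 5.35 m.
Total vertical stress at mid-clay: σ_v = 17.8×2 + 16.9×3.35 = 92.215 kPa.
Pore pressure: u = 9.81×(5.35 − 0.39) = 48.658 kPa.
Initial effective stress: σ'_0 = σ_v − u = 92.215 − 48.658 = 43.557 kPa.
Stress increase at mid-clay by the 2:1 spreading method:
Δσ ≈ qD²/(D+z)² = 95.2×2.4²/(2.4+5.35)² = 9.1297 kPa
Final effective stress: σ'_f = 43.557 + 9.1297 = 52.687 kPa.
σ'_f = 52.687 > σ'_p = 47.4 kPa, so the stress path crosses the preconsolidation pressure — recompression up to σ'_p, then virgin compression beyond:
S_c = H/(1+e₀)·[C_r·log₁₀(σ'_p/σ'_0) + C_c·log₁₀(σ'_f/σ'_p)]
    = 6.7/2.22 × [0.069×log₁₀(47.4/43.557) + 0.33×log₁₀(52.687/47.4)]
    = 3.018 × [0.0025337 + 0.015155] = 0.05338 m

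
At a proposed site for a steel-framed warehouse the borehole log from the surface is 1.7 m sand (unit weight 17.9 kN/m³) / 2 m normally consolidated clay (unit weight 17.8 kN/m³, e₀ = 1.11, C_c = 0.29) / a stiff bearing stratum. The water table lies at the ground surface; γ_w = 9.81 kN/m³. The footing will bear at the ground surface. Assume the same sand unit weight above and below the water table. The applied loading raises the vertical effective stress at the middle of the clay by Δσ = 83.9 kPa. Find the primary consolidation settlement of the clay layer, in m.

Mid-depth of clay below the ground surface: z = 1.7 + 2/2 = 2.7 m.
Total vertical stress at mid-clay: σ_v = 17.9×1.7 + 17.8×1 = 48.23 kPa.
Pore pressure: u = 9.81×(2.7 − 0) = 26.487 kPa.
Initial effective stress: σ'_0 = σ_v − u = 48.23 − 26.487 = 21.743 kPa.
Final effective stress: σ'_f = σ'_0 + Δσ = 21.743 + 83.9 = 105.64 kPa.
Normally consolidated clay, so the full stress increment lies on the virgin compression line:
S_c = C_c·H/(1+e₀)·log₁₀(σ'_f/σ'_0) = 0.29×2/(1+1.11)×log₁₀(105.64/21.743)
    = 0.27488 × 0.68651 = 0.1887 m

S_c ≈ 0.189 m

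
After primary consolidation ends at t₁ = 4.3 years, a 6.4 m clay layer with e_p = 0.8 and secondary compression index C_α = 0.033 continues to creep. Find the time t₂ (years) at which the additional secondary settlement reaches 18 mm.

S_s = C_α·H/(1+e_p)·log₁₀(t₂/t₁) ⇒ log₁₀(t₂/t₁) = S_s·(1+e_p)/(C_α·H).
log₁₀(t₂/t₁) = 0.018 × (1+0.8) / (0.033×6.4) = 0.1534
t₂ = t₁ × 10^0.1534 = 4.3 × 1.424 = 6.122 years

t₂ ≈ 6.12 years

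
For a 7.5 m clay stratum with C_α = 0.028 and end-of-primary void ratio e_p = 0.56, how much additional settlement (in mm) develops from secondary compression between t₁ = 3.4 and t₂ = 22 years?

S_s ≈ 109 mm

Secondary compression: S_s = C_α·H/(1+e_p)·log₁₀(t₂/t₁)
S_s = 0.028×7.5/(1+0.56)×log₁₀(22/3.4)
    = 0.1346 × 0.8109 = 0.1092 m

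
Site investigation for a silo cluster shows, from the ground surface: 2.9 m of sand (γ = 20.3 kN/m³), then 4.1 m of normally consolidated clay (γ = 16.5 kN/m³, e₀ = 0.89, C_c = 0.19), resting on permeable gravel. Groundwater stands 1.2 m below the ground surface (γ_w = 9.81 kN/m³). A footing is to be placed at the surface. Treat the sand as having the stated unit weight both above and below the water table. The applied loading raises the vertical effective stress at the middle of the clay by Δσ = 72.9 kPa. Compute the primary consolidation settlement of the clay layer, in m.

Mid-depth of clay below the ground surface: z = 2.9 + 4.1/2 = 4.95 m.
Total vertical stress at mid-clay: σ_v = 20.3×2.9 + 16.5×2.05 = 92.695 kPa.
Pore pressure: u = 9.81×(4.95 − 1.2) = 36.788 kPa.
Initial effective stress: σ'_0 = σ_v − u = 92.695 − 36.788 = 55.907 kPa.
Final effective stress: σ'_f = σ'_0 + Δσ = 55.907 + 72.9 = 128.81 kPa.
Normally consolidated clay, so the full stress increment lies on the virgin compression line:
S_c = C_c·H/(1+e₀)·log₁₀(σ'_f/σ'_0) = 0.19×4.1/(1+0.89)×log₁₀(128.81/55.907)
    = 0.41217 × 0.36248 = 0.1494 m

S_c ≈ 0.149 m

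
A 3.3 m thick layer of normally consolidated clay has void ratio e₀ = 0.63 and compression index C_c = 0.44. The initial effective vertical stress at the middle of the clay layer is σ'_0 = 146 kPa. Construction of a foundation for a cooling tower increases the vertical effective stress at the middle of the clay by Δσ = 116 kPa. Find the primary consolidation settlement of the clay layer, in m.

Final effective stress: σ'_f = σ'_0 + Δσ = 146 + 116 = 262 kPa.
Normally consolidated clay, so the full stress increment lies on the virgin compression line:
S_c = C_c·H/(1+e₀)·log₁₀(σ'_f/σ'_0) = 0.44×3.3/(1+0.63)×log₁₀(262/146)
    = 0.8908 × 0.25395 = 0.2262 m

S_c ≈ 0.226 m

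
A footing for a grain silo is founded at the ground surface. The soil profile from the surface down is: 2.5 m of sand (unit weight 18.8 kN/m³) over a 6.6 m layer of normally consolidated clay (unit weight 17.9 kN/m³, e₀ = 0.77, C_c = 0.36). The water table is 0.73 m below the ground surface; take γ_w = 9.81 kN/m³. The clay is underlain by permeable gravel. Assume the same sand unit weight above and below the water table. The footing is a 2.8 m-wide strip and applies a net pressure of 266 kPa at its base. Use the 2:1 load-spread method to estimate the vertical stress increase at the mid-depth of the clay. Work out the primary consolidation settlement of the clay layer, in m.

S_c ≈ 0.543 m

Mid-depth of clay below the ground surface: z = 2.5 + 6.6/2 = 5.8 m.
Total vertical stress at mid-clay: σ_v = 18.8×2.5 + 17.9×3.3 = 106.07 kPa.
Pore pressure: u = 9.81×(5.8 − 0.73) = 49.737 kPa.
Initial effective stress: σ'_0 = σ_v − u = 106.07 − 49.737 = 56.333 kPa.
Stress increase at mid-clay by the 2:1 spreading method:
Δσ = qB/(B+z) = 266×2.8/(2.8+5.8) = 86.605 kPa
Final effective stress: σ'_f = σ'_0 + Δσ = 56.333 + 86.605 = 142.94 kPa.
Normally consolidated clay, so the full stress increment lies on the virgin compression line:
S_c = C_c·H/(1+e₀)·log₁₀(σ'_f/σ'_0) = 0.36×6.6/(1+0.77)×log₁₀(142.94/56.333)
    = 1.3424 × 0.40439 = 0.5429 m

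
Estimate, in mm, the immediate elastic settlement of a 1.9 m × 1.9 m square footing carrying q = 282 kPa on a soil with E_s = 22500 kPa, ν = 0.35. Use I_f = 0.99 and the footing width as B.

Immediate (elastic) settlement: S_e = q·B·(1−ν²)/E_s · I_f.
S_e = 282 × 1.9 × (1 − 0.35²) / 22500 × 0.99
    = 282 × 1.9 × 0.8775 / 22500 × 0.99
    = 0.02069 m = 20.69 mm

S_e ≈ 20.7 mm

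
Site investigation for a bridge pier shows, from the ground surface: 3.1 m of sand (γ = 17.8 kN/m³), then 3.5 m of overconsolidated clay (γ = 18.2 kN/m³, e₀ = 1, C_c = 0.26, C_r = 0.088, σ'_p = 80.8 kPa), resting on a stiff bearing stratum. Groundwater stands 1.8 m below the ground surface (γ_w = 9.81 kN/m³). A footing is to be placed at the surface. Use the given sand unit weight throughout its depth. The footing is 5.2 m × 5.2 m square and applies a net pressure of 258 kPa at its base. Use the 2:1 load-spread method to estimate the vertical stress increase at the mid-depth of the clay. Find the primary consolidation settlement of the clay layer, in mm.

S_c ≈ 111 mm

Mid-depth of clay below the ground surface: z = 3.1 + 3.5/2 = 4.85 m.
Total vertical stress at mid-clay: σ_v = 17.8×3.1 + 18.2×1.75 = 87.03 kPa.
Pore pressure: u = 9.81×(4.85 − 1.8) = 29.921 kPa.
Initial effective stress: σ'_0 = σ_v − u = 87.03 − 29.921 = 57.109 kPa.
Stress increase at mid-clay by the 2:1 spreading method:
Δσ = qBL/((B+z)(L+z)) = 258×5.2×5.2/((5.2+4.85)(5.2+4.85)) = 69.071 kPa
Final effective stress: σ'_f = 57.109 + 69.071 = 126.18 kPa.
σ'_f = 126.18 > σ'_p = 80.8 kPa, so the stress path crosses the preconsolidation pressure — recompression up to σ'_p, then virgin compression beyond:
S_c = H/(1+e₀)·[C_r·log₁₀(σ'_p/σ'_0) + C_c·log₁₀(σ'_f/σ'_p)]
    = 3.5/2 × [0.088×log₁₀(80.8/57.109) + 0.26×log₁₀(126.18/80.8)]
    = 1.75 × [0.013262 + 0.050331] = 0.1113 m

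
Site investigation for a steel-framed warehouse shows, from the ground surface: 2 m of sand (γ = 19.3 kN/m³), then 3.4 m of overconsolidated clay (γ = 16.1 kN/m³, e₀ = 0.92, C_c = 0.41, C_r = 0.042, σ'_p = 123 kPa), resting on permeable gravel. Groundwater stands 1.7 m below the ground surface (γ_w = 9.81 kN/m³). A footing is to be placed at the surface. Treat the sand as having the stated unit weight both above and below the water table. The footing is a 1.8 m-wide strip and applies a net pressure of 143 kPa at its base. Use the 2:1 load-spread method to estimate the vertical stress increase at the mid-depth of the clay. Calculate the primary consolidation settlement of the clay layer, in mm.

S_c ≈ 22.5 mm

Mid-depth of clay below the ground surface: z = 2 + 3.4/2 = 3.7 m.
Total vertical stress at mid-clay: σ_v = 19.3×2 + 16.1×1.7 = 65.97 kPa.
Pore pressure: u = 9.81×(3.7 − 1.7) = 19.62 kPa.
Initial effective stress: σ'_0 = σ_v − u = 65.97 − 19.62 = 46.35 kPa.
Stress increase at mid-clay by the 2:1 spreading method:
Δσ = qB/(B+z) = 143×1.8/(1.8+3.7) = 46.8 kPa
Final effective stress: σ'_f = 46.35 + 46.8 = 93.15 kPa.
σ'_f = 93.15 ≤ σ'_p = 123 kPa, so the clay remains overconsolidated and only the recompression index applies:
S_c = C_r·H/(1+e₀)·log₁₀(σ'_f/σ'_0) = 0.042×3.4/1.92×log₁₀(93.15/46.35)
    = 0.074374 × 0.30313 = 0.02254 m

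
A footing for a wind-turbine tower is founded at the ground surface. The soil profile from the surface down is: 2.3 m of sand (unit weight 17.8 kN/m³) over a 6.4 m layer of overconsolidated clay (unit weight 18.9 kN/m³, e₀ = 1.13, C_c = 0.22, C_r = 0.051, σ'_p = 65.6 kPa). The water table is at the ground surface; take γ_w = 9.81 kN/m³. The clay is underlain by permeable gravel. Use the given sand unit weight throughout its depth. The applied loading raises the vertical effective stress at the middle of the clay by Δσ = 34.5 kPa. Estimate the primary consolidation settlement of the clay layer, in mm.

S_c ≈ 85.5 mm

Mid-depth of clay below the ground surface: z = 2.3 + 6.4/2 = 5.5 m.
Total vertical stress at mid-clay: σ_v = 17.8×2.3 + 18.9×3.2 = 101.42 kPa.
Pore pressure: u = 9.81×(5.5 − 0) = 53.955 kPa.
Initial effective stress: σ'_0 = σ_v − u = 101.42 − 53.955 = 47.465 kPa.
Final effective stress: σ'_f = 47.465 + 34.5 = 81.965 kPa.
σ'_f = 81.965 > σ'_p = 65.6 kPa, so the stress path crosses the preconsolidation pressure — recompression up to σ'_p, then virgin compression beyond:
S_c = H/(1+e₀)·[C_r·log₁₀(σ'_p/σ'_0) + C_c·log₁₀(σ'_f/σ'_p)]
    = 6.4/2.13 × [0.051×log₁₀(65.6/47.465) + 0.22×log₁₀(81.965/65.6)]
    = 3.0047 × [0.007167 + 0.021279] = 0.08547 m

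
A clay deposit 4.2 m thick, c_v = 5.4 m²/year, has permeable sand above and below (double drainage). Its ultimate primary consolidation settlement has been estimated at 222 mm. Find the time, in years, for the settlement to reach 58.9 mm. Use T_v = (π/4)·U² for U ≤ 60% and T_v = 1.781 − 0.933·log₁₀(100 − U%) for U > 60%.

Drainage path length: H_d = H/2 = 2.1 m (double drainage).
U = S(t)/S_ult = 58.9/222 = 0.2653.
U ≤ 60%: T_v = (π/4)·U² = (π/4)×0.26532² = 0.055286.
t = T_v·H_d²/c_v = 0.055286×2.1²/5.4 = 0.04515 years.

t ≈ 0.0452 years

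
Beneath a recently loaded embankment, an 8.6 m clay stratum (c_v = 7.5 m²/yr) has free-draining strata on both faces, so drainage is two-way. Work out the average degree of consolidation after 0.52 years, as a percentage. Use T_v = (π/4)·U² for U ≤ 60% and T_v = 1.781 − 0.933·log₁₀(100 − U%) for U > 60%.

U ≈ 51.8 %

Drainage path length: H_d = H/2 = 4.3 m (double drainage).
T_v = c_v·t/H_d² = 7.5×0.52/4.3² = 0.21092.
T_v = 0.21092 corresponds to the U ≤ 60% branch:
U = √(4T_v/π) = 0.5182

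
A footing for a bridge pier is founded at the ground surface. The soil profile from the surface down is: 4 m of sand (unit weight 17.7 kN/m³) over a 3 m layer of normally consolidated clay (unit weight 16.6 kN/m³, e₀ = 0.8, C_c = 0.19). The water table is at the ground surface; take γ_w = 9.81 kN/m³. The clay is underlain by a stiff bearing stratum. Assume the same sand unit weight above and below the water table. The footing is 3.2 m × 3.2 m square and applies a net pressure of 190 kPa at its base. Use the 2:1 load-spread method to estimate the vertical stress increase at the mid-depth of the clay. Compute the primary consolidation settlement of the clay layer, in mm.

Mid-depth of clay below the ground surface: z = 4 + 3/2 = 5.5 m.
Total vertical stress at mid-clay: σ_v = 17.7×4 + 16.6×1.5 = 95.7 kPa.
Pore pressure: u = 9.81×(5.5 − 0) = 53.955 kPa.
Initial effective stress: σ'_0 = σ_v − u = 95.7 − 53.955 = 41.745 kPa.
Stress increase at mid-clay by the 2:1 spreading method:
Δσ = qBL/((B+z)(L+z)) = 190×3.2×3.2/((3.2+5.5)(3.2+5.5)) = 25.705 kPa
Final effective stress: σ'_f = σ'_0 + Δσ = 41.745 + 25.705 = 67.45 kPa.
Normally consolidated clay, so the full stress increment lies on the virgin compression line:
S_c = C_c·H/(1+e₀)·log₁₀(σ'_f/σ'_0) = 0.19×3/(1+0.8)×log₁₀(67.45/41.745)
    = 0.31667 × 0.20838 = 0.06599 m

S_c ≈ 66 mm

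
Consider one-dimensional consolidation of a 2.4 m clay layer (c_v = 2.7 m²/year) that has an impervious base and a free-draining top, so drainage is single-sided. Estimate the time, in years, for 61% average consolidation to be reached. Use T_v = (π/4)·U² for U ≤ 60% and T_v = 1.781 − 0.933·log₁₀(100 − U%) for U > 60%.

Drainage path length: H_d = H = 2.4 m (single drainage).
U > 60%: T_v = 1.781 − 0.933·log₁₀(100 − 61) = 0.29654.
t = T_v·H_d²/c_v = 0.29654×2.4²/2.7 = 0.6326 years.

t ≈ 0.633 years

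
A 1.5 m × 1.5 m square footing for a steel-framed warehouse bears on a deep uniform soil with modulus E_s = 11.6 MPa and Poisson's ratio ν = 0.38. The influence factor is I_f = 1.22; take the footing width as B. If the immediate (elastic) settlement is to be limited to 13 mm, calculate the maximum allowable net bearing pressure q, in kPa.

E_s = 11.6 MPa = 11600 kPa.
S_e = q·B·(1−ν²)/E_s · I_f  ⇒  q = S_e·E_s / (B·(1−ν²)·I_f).
q = 0.013 × 11600 / (1.5 × 0.8556 × 1.22) = 96.31 kPa

q ≈ 96.3 kPa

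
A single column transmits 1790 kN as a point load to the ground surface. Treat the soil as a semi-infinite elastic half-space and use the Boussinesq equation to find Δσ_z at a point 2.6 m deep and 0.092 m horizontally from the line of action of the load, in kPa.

Δσ_z ≈ 126 kPa

Boussinesq vertical stress below a point load on an elastic half-space:
Δσ_z = 3P/(2πz²) · [1 + (r/z)²]^(−5/2)
r/z = 0.092/2.6 = 0.035385; [1+(r/z)²]^(−5/2) = 0.99688.
Δσ_z = 3×1790/(2π×2.6²) × 0.99688 = 126.43 × 0.99688 = 126 kPa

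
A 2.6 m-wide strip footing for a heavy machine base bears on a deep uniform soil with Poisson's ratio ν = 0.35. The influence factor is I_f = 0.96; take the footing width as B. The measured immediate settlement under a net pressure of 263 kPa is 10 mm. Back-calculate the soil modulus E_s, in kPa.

E_s ≈ 57600 kPa

S_e = q·B·(1−ν²)/E_s · I_f  ⇒  E_s = q·B·(1−ν²)·I_f / S_e.
E_s = 263 × 2.6 × 0.8775 × 0.96 / 0.01 = 57600 kPa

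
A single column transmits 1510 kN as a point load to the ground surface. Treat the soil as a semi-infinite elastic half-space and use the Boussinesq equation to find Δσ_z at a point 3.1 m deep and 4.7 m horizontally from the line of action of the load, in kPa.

Boussinesq vertical stress below a point load on an elastic half-space:
Δσ_z = 3P/(2πz²) · [1 + (r/z)²]^(−5/2)
r/z = 4.7/3.1 = 1.5161; [1+(r/z)²]^(−5/2) = 0.050601.
Δσ_z = 3×1510/(2π×3.1²) × 0.050601 = 75.023 × 0.050601 = 3.796 kPa

Δσ_z ≈ 3.8 kPa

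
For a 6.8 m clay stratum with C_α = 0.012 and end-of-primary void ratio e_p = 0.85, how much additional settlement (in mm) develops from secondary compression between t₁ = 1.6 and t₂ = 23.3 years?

Secondary compression: S_s = C_α·H/(1+e_p)·log₁₀(t₂/t₁)
S_s = 0.012×6.8/(1+0.85)×log₁₀(23.3/1.6)
    = 0.04411 × 1.163 = 0.05131 m

S_s ≈ 51.3 mm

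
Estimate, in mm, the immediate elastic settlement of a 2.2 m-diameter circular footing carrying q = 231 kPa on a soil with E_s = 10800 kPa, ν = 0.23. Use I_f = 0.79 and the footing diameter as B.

S_e ≈ 35.2 mm

Immediate (elastic) settlement: S_e = q·B·(1−ν²)/E_s · I_f.
S_e = 231 × 2.2 × (1 − 0.23²) / 10800 × 0.79
    = 231 × 2.2 × 0.9471 / 10800 × 0.79
    = 0.03521 m = 35.21 mm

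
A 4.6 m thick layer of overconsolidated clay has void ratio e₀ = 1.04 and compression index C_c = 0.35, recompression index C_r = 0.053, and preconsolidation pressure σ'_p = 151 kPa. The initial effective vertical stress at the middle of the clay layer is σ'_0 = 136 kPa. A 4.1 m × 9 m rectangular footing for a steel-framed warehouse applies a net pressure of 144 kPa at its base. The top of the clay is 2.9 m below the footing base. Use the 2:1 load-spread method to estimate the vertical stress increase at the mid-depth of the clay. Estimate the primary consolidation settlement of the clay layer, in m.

S_c ≈ 0.0584 m

Mid-depth of clay below the footing base: z = 2.9 + 4.6/2 = 5.2 m.
Stress increase at mid-clay by the 2:1 spreading method:
Δσ = qBL/((B+z)(L+z)) = 144×4.1×9/((4.1+5.2)(9+5.2)) = 40.236 kPa
Final effective stress: σ'_f = 136 + 40.236 = 176.24 kPa.
σ'_f = 176.24 > σ'_p = 151 kPa, so the stress path crosses the preconsolidation pressure — recompression up to σ'_p, then virgin compression beyond:
S_c = H/(1+e₀)·[C_r·log₁₀(σ'_p/σ'_0) + C_c·log₁₀(σ'_f/σ'_p)]
    = 4.6/2.04 × [0.053×log₁₀(151/136) + 0.35×log₁₀(176.24/151)]
    = 2.2549 × [0.0024082 + 0.023495] = 0.05841 m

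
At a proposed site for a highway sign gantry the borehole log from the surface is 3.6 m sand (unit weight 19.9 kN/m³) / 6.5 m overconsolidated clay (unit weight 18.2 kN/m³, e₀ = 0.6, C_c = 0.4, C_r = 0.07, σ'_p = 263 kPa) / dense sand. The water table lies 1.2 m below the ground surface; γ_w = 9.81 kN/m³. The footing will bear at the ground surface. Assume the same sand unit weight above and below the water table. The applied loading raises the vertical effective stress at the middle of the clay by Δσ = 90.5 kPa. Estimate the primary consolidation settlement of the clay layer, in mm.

S_c ≈ 97.4 mm

Mid-depth of clay below the ground surface: z = 3.6 + 6.5/2 = 6.85 m.
Total vertical stress at mid-clay: σ_v = 19.9×3.6 + 18.2×3.25 = 130.79 kPa.
Pore pressure: u = 9.81×(6.85 − 1.2) = 55.427 kPa.
Initial effective stress: σ'_0 = σ_v − u = 130.79 − 55.427 = 75.363 kPa.
Final effective stress: σ'_f = 75.363 + 90.5 = 165.86 kPa.
σ'_f = 165.86 ≤ σ'_p = 263 kPa, so the clay remains overconsolidated and only the recompression index applies:
S_c = C_r·H/(1+e₀)·log₁₀(σ'_f/σ'_0) = 0.07×6.5/1.6×log₁₀(165.86/75.363)
    = 0.28438 × 0.34258 = 0.09742 m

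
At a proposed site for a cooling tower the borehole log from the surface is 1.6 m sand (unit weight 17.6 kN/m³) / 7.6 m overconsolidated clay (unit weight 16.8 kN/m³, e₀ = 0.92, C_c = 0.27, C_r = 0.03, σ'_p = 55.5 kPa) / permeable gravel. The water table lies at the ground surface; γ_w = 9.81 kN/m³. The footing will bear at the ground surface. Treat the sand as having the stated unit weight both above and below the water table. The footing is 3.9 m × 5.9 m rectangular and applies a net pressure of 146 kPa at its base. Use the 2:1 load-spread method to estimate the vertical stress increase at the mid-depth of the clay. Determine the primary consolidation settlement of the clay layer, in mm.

Mid-depth of clay below the ground surface: z = 1.6 + 7.6/2 = 5.4 m.
Total vertical stress at mid-clay: σ_v = 17.6×1.6 + 16.8×3.8 = 92 kPa.
Pore pressure: u = 9.81×(5.4 − 0) = 52.974 kPa.
Initial effective stress: σ'_0 = σ_v − u = 92 − 52.974 = 39.026 kPa.
Stress increase at mid-clay by the 2:1 spreading method:
Δσ = qBL/((B+z)(L+z)) = 146×3.9×5.9/((3.9+5.4)(5.9+5.4)) = 31.967 kPa
Final effective stress: σ'_f = 39.026 + 31.967 = 70.993 kPa.
σ'_f = 70.993 > σ'_p = 55.5 kPa, so the stress path crosses the preconsolidation pressure — recompression up to σ'_p, then virgin compression beyond:
S_c = H/(1+e₀)·[C_r·log₁₀(σ'_p/σ'_0) + C_c·log₁₀(σ'_f/σ'_p)]
    = 7.6/1.92 × [0.03×log₁₀(55.5/39.026) + 0.27×log₁₀(70.993/55.5)]
    = 3.9583 × [0.0045882 + 0.028869] = 0.1324 m

S_c ≈ 132 mm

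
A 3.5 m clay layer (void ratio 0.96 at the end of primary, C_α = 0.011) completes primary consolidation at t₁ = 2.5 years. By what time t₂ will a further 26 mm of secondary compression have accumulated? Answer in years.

t₂ ≈ 52.7 years

S_s = C_α·H/(1+e_p)·log₁₀(t₂/t₁) ⇒ log₁₀(t₂/t₁) = S_s·(1+e_p)/(C_α·H).
log₁₀(t₂/t₁) = 0.026 × (1+0.96) / (0.011×3.5) = 1.324
t₂ = t₁ × 10^1.324 = 2.5 × 21.07 = 52.67 years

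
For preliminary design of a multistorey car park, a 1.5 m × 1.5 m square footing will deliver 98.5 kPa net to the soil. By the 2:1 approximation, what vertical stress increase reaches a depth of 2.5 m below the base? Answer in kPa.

Δσ_z ≈ 13.9 kPa

By the 2:1 method the load spreads at 1 horizontal : 2 vertical, so at depth z the loaded area has grown by z in each plan dimension:
Δσ = qBL/((B+z)(L+z)) = 98.5×1.5×1.5/((1.5+2.5)(1.5+2.5)) = 13.852 kPa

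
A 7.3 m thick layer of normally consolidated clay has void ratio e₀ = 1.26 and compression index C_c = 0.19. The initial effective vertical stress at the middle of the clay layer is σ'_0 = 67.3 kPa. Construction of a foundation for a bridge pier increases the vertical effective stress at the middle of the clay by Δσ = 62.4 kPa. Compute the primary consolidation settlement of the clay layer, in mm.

Final effective stress: σ'_f = σ'_0 + Δσ = 67.3 + 62.4 = 129.7 kPa.
Normally consolidated clay, so the full stress increment lies on the virgin compression line:
S_c = C_c·H/(1+e₀)·log₁₀(σ'_f/σ'_0) = 0.19×7.3/(1+1.26)×log₁₀(129.7/67.3)
    = 0.61372 × 0.28492 = 0.1749 m

S_c ≈ 175 mm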